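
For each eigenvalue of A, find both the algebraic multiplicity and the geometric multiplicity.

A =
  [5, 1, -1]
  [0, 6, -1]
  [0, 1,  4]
λ = 5: alg = 3, geom = 2

Step 1 — factor the characteristic polynomial to read off the algebraic multiplicities:
  χ_A(x) = (x - 5)^3

Step 2 — compute geometric multiplicities via the rank-nullity identity g(λ) = n − rank(A − λI):
  rank(A − (5)·I) = 1, so dim ker(A − (5)·I) = n − 1 = 2

Summary:
  λ = 5: algebraic multiplicity = 3, geometric multiplicity = 2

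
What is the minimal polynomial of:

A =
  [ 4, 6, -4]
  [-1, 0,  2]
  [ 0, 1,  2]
x^3 - 6*x^2 + 12*x - 8

The characteristic polynomial is χ_A(x) = (x - 2)^3, so the eigenvalues are known. The minimal polynomial is
  m_A(x) = Π_λ (x − λ)^{k_λ}
where k_λ is the size of the *largest* Jordan block for λ (equivalently, the smallest k with (A − λI)^k v = 0 for every generalised eigenvector v of λ).

  λ = 2: largest Jordan block has size 3, contributing (x − 2)^3

So m_A(x) = (x - 2)^3 = x^3 - 6*x^2 + 12*x - 8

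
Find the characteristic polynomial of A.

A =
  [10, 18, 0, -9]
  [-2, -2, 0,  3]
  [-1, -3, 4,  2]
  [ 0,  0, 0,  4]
x^4 - 16*x^3 + 96*x^2 - 256*x + 256

Expanding det(x·I − A) (e.g. by cofactor expansion or by noting that A is similar to its Jordan form J, which has the same characteristic polynomial as A) gives
  χ_A(x) = x^4 - 16*x^3 + 96*x^2 - 256*x + 256
which factors as (x - 4)^4. The eigenvalues (with algebraic multiplicities) are λ = 4 with multiplicity 4.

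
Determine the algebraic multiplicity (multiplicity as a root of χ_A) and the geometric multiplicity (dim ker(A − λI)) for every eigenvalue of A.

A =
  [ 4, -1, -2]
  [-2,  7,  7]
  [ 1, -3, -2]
λ = 3: alg = 3, geom = 1

Step 1 — factor the characteristic polynomial to read off the algebraic multiplicities:
  χ_A(x) = (x - 3)^3

Step 2 — compute geometric multiplicities via the rank-nullity identity g(λ) = n − rank(A − λI):
  rank(A − (3)·I) = 2, so dim ker(A − (3)·I) = n − 2 = 1

Summary:
  λ = 3: algebraic multiplicity = 3, geometric multiplicity = 1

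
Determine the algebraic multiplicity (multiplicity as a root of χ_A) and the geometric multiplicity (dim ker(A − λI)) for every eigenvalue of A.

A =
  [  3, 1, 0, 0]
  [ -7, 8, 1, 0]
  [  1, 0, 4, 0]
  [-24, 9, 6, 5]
λ = 5: alg = 4, geom = 2

Step 1 — factor the characteristic polynomial to read off the algebraic multiplicities:
  χ_A(x) = (x - 5)^4

Step 2 — compute geometric multiplicities via the rank-nullity identity g(λ) = n − rank(A − λI):
  rank(A − (5)·I) = 2, so dim ker(A − (5)·I) = n − 2 = 2

Summary:
  λ = 5: algebraic multiplicity = 4, geometric multiplicity = 2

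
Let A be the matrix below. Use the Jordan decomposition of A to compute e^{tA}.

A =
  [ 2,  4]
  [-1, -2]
e^{tA} =
  [2*t + 1, 4*t]
  [-t, 1 - 2*t]

Strategy: write A = P · J · P⁻¹ where J is a Jordan canonical form, so e^{tA} = P · e^{tJ} · P⁻¹, and e^{tJ} can be computed block-by-block.

A has Jordan form
J =
  [0, 1]
  [0, 0]
(up to reordering of blocks).

Per-block formulas:
  For a 2×2 Jordan block J_2(0): exp(t · J_2(0)) = e^(0t)·(I + t·N), where N is the 2×2 nilpotent shift.

After assembling e^{tJ} and conjugating by P, we get:

e^{tA} =
  [2*t + 1, 4*t]
  [-t, 1 - 2*t]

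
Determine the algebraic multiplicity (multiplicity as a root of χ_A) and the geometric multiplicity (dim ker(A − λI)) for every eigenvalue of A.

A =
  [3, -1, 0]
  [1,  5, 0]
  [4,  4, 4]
λ = 4: alg = 3, geom = 2

Step 1 — factor the characteristic polynomial to read off the algebraic multiplicities:
  χ_A(x) = (x - 4)^3

Step 2 — compute geometric multiplicities via the rank-nullity identity g(λ) = n − rank(A − λI):
  rank(A − (4)·I) = 1, so dim ker(A − (4)·I) = n − 1 = 2

Summary:
  λ = 4: algebraic multiplicity = 3, geometric multiplicity = 2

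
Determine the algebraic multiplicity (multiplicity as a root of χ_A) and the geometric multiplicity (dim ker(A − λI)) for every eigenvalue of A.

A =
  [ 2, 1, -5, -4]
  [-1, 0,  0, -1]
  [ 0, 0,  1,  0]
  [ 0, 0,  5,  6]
λ = 1: alg = 3, geom = 2; λ = 6: alg = 1, geom = 1

Step 1 — factor the characteristic polynomial to read off the algebraic multiplicities:
  χ_A(x) = (x - 6)*(x - 1)^3

Step 2 — compute geometric multiplicities via the rank-nullity identity g(λ) = n − rank(A − λI):
  rank(A − (1)·I) = 2, so dim ker(A − (1)·I) = n − 2 = 2
  rank(A − (6)·I) = 3, so dim ker(A − (6)·I) = n − 3 = 1

Summary:
  λ = 1: algebraic multiplicity = 3, geometric multiplicity = 2
  λ = 6: algebraic multiplicity = 1, geometric multiplicity = 1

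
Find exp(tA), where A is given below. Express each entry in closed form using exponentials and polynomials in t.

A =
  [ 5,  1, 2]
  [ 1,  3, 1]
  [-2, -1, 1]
e^{tA} =
  [t^2*exp(3*t)/2 + 2*t*exp(3*t) + exp(3*t), t*exp(3*t), t^2*exp(3*t)/2 + 2*t*exp(3*t)]
  [t*exp(3*t), exp(3*t), t*exp(3*t)]
  [-t^2*exp(3*t)/2 - 2*t*exp(3*t), -t*exp(3*t), -t^2*exp(3*t)/2 - 2*t*exp(3*t) + exp(3*t)]

Strategy: write A = P · J · P⁻¹ where J is a Jordan canonical form, so e^{tA} = P · e^{tJ} · P⁻¹, and e^{tJ} can be computed block-by-block.

A has Jordan form
J =
  [3, 1, 0]
  [0, 3, 1]
  [0, 0, 3]
(up to reordering of blocks).

Per-block formulas:
  For a 3×3 Jordan block J_3(3): exp(t · J_3(3)) = e^(3t)·(I + t·N + (t^2/2)·N^2), where N is the 3×3 nilpotent shift.

After assembling e^{tJ} and conjugating by P, we get:

e^{tA} =
  [t^2*exp(3*t)/2 + 2*t*exp(3*t) + exp(3*t), t*exp(3*t), t^2*exp(3*t)/2 + 2*t*exp(3*t)]
  [t*exp(3*t), exp(3*t), t*exp(3*t)]
  [-t^2*exp(3*t)/2 - 2*t*exp(3*t), -t*exp(3*t), -t^2*exp(3*t)/2 - 2*t*exp(3*t) + exp(3*t)]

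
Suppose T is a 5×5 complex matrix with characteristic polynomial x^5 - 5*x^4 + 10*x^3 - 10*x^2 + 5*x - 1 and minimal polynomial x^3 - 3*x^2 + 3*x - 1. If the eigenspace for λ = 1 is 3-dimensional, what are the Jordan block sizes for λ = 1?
Block sizes for λ = 1: [3, 1, 1]

Step 1 — from the characteristic polynomial, algebraic multiplicity of λ = 1 is 5. From dim ker(T − (1)·I) = 3, there are exactly 3 Jordan blocks for λ = 1.
Step 2 — from the minimal polynomial, the factor (x − 1)^3 tells us the largest block for λ = 1 has size 3.
Step 3 — with total size 5, 3 blocks, and largest block 3, the block sizes (in nonincreasing order) are [3, 1, 1].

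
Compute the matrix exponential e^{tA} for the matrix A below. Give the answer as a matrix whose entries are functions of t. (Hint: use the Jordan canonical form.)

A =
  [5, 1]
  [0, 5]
e^{tA} =
  [exp(5*t), t*exp(5*t)]
  [0, exp(5*t)]

Strategy: write A = P · J · P⁻¹ where J is a Jordan canonical form, so e^{tA} = P · e^{tJ} · P⁻¹, and e^{tJ} can be computed block-by-block.

A has Jordan form
J =
  [5, 1]
  [0, 5]
(up to reordering of blocks).

Per-block formulas:
  For a 2×2 Jordan block J_2(5): exp(t · J_2(5)) = e^(5t)·(I + t·N), where N is the 2×2 nilpotent shift.

After assembling e^{tJ} and conjugating by P, we get:

e^{tA} =
  [exp(5*t), t*exp(5*t)]
  [0, exp(5*t)]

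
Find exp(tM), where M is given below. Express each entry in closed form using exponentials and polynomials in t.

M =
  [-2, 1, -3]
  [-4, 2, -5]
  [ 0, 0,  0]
e^{tM} =
  [1 - 2*t, t, t^2/2 - 3*t]
  [-4*t, 2*t + 1, t^2 - 5*t]
  [0, 0, 1]

Strategy: write M = P · J · P⁻¹ where J is a Jordan canonical form, so e^{tM} = P · e^{tJ} · P⁻¹, and e^{tJ} can be computed block-by-block.

M has Jordan form
J =
  [0, 1, 0]
  [0, 0, 1]
  [0, 0, 0]
(up to reordering of blocks).

Per-block formulas:
  For a 3×3 Jordan block J_3(0): exp(t · J_3(0)) = e^(0t)·(I + t·N + (t^2/2)·N^2), where N is the 3×3 nilpotent shift.

After assembling e^{tJ} and conjugating by P, we get:

e^{tM} =
  [1 - 2*t, t, t^2/2 - 3*t]
  [-4*t, 2*t + 1, t^2 - 5*t]
  [0, 0, 1]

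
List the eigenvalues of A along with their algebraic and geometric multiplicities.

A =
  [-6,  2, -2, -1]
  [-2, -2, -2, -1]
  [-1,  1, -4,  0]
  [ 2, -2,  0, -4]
λ = -4: alg = 4, geom = 2

Step 1 — factor the characteristic polynomial to read off the algebraic multiplicities:
  χ_A(x) = (x + 4)^4

Step 2 — compute geometric multiplicities via the rank-nullity identity g(λ) = n − rank(A − λI):
  rank(A − (-4)·I) = 2, so dim ker(A − (-4)·I) = n − 2 = 2

Summary:
  λ = -4: algebraic multiplicity = 4, geometric multiplicity = 2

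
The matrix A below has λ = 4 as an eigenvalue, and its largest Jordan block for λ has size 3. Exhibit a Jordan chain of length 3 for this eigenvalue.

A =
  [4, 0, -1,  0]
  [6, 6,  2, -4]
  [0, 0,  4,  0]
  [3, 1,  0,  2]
A Jordan chain for λ = 4 of length 3:
v_1 = (0, -2, 0, -1)ᵀ
v_2 = (-1, 2, 0, 0)ᵀ
v_3 = (0, 0, 1, 0)ᵀ

Let N = A − (4)·I. We want v_3 with N^3 v_3 = 0 but N^2 v_3 ≠ 0; then v_{j-1} := N · v_j for j = 3, …, 2.

Pick v_3 = (0, 0, 1, 0)ᵀ.
Then v_2 = N · v_3 = (-1, 2, 0, 0)ᵀ.
Then v_1 = N · v_2 = (0, -2, 0, -1)ᵀ.

Sanity check: (A − (4)·I) v_1 = (0, 0, 0, 0)ᵀ = 0. ✓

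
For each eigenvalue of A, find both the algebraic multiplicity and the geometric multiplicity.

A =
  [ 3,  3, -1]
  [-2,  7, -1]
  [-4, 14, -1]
λ = 3: alg = 3, geom = 1

Step 1 — factor the characteristic polynomial to read off the algebraic multiplicities:
  χ_A(x) = (x - 3)^3

Step 2 — compute geometric multiplicities via the rank-nullity identity g(λ) = n − rank(A − λI):
  rank(A − (3)·I) = 2, so dim ker(A − (3)·I) = n − 2 = 1

Summary:
  λ = 3: algebraic multiplicity = 3, geometric multiplicity = 1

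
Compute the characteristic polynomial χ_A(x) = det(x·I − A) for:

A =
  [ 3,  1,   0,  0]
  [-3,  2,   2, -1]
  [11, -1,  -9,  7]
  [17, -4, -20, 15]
x^4 - 11*x^3 + 42*x^2 - 68*x + 40

Expanding det(x·I − A) (e.g. by cofactor expansion or by noting that A is similar to its Jordan form J, which has the same characteristic polynomial as A) gives
  χ_A(x) = x^4 - 11*x^3 + 42*x^2 - 68*x + 40
which factors as (x - 5)*(x - 2)^3. The eigenvalues (with algebraic multiplicities) are λ = 2 with multiplicity 3, λ = 5 with multiplicity 1.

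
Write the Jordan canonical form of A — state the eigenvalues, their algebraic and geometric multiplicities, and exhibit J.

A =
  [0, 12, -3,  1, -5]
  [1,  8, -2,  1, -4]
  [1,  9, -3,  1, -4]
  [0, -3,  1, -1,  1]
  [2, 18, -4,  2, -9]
J_2(-1) ⊕ J_2(-1) ⊕ J_1(-1)

The characteristic polynomial is
  det(x·I − A) = x^5 + 5*x^4 + 10*x^3 + 10*x^2 + 5*x + 1 = (x + 1)^5

Eigenvalues and multiplicities (the geometric multiplicity of λ is n − rank(A − λI), which equals the number of Jordan blocks for λ):
  λ = -1: algebraic multiplicity = 5, geometric multiplicity = 3

Determining the block sizes for each eigenvalue:
  λ = -1: with am = 5 and gm = 3, the partition is not yet determined (e.g. several partitions of 5 into 3 parts exist). Let N = A − (-1)·I. Computing rank(N^1) = 2, rank(N^2) = 0; the number of blocks of size ≥ j is rank(N^{j−1}) − rank(N^j), giving [3, 2]. So we have 2 block(s) of size 2, 1 block(s) of size 1 → block sizes [2, 2, 1]

Assembling the blocks gives a Jordan form
J =
  [-1,  1,  0,  0,  0]
  [ 0, -1,  0,  0,  0]
  [ 0,  0, -1,  1,  0]
  [ 0,  0,  0, -1,  0]
  [ 0,  0,  0,  0, -1]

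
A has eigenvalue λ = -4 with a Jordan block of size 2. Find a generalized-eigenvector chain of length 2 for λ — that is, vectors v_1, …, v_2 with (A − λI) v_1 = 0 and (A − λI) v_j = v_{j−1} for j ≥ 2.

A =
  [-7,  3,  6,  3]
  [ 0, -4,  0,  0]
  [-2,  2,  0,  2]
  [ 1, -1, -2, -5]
A Jordan chain for λ = -4 of length 2:
v_1 = (-3, 0, -2, 1)ᵀ
v_2 = (1, 0, 0, 0)ᵀ

Let N = A − (-4)·I. We want v_2 with N^2 v_2 = 0 but N^1 v_2 ≠ 0; then v_{j-1} := N · v_j for j = 2, …, 2.

Pick v_2 = (1, 0, 0, 0)ᵀ.
Then v_1 = N · v_2 = (-3, 0, -2, 1)ᵀ.

Sanity check: (A − (-4)·I) v_1 = (0, 0, 0, 0)ᵀ = 0. ✓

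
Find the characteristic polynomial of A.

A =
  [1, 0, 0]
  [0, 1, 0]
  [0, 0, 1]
x^3 - 3*x^2 + 3*x - 1

Expanding det(x·I − A) (e.g. by cofactor expansion or by noting that A is similar to its Jordan form J, which has the same characteristic polynomial as A) gives
  χ_A(x) = x^3 - 3*x^2 + 3*x - 1
which factors as (x - 1)^3. The eigenvalues (with algebraic multiplicities) are λ = 1 with multiplicity 3.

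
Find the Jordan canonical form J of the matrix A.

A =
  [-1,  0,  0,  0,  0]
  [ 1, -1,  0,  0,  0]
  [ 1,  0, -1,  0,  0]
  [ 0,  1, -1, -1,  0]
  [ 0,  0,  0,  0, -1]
J_2(-1) ⊕ J_2(-1) ⊕ J_1(-1)

The characteristic polynomial is
  det(x·I − A) = x^5 + 5*x^4 + 10*x^3 + 10*x^2 + 5*x + 1 = (x + 1)^5

Eigenvalues and multiplicities (the geometric multiplicity of λ is n − rank(A − λI), which equals the number of Jordan blocks for λ):
  λ = -1: algebraic multiplicity = 5, geometric multiplicity = 3

Determining the block sizes for each eigenvalue:
  λ = -1: with am = 5 and gm = 3, the partition is not yet determined (e.g. several partitions of 5 into 3 parts exist). Let N = A − (-1)·I. Computing rank(N^1) = 2, rank(N^2) = 0; the number of blocks of size ≥ j is rank(N^{j−1}) − rank(N^j), giving [3, 2]. So we have 2 block(s) of size 2, 1 block(s) of size 1 → block sizes [2, 2, 1]

Assembling the blocks gives a Jordan form
J =
  [-1,  1,  0,  0,  0]
  [ 0, -1,  0,  0,  0]
  [ 0,  0, -1,  1,  0]
  [ 0,  0,  0, -1,  0]
  [ 0,  0,  0,  0, -1]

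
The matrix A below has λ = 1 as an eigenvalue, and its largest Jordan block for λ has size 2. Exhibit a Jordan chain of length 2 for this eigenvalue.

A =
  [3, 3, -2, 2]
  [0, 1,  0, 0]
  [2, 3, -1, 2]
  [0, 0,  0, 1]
A Jordan chain for λ = 1 of length 2:
v_1 = (2, 0, 2, 0)ᵀ
v_2 = (1, 0, 0, 0)ᵀ

Let N = A − (1)·I. We want v_2 with N^2 v_2 = 0 but N^1 v_2 ≠ 0; then v_{j-1} := N · v_j for j = 2, …, 2.

Pick v_2 = (1, 0, 0, 0)ᵀ.
Then v_1 = N · v_2 = (2, 0, 2, 0)ᵀ.

Sanity check: (A − (1)·I) v_1 = (0, 0, 0, 0)ᵀ = 0. ✓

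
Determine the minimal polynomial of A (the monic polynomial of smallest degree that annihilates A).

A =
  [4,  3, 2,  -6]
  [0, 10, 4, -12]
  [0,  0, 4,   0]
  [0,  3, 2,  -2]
x^2 - 8*x + 16

The characteristic polynomial is χ_A(x) = (x - 4)^4, so the eigenvalues are known. The minimal polynomial is
  m_A(x) = Π_λ (x − λ)^{k_λ}
where k_λ is the size of the *largest* Jordan block for λ (equivalently, the smallest k with (A − λI)^k v = 0 for every generalised eigenvector v of λ).

  λ = 4: largest Jordan block has size 2, contributing (x − 4)^2

So m_A(x) = (x - 4)^2 = x^2 - 8*x + 16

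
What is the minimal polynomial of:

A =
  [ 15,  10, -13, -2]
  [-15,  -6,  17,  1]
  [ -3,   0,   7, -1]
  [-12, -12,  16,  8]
x^3 - 18*x^2 + 108*x - 216

The characteristic polynomial is χ_A(x) = (x - 6)^4, so the eigenvalues are known. The minimal polynomial is
  m_A(x) = Π_λ (x − λ)^{k_λ}
where k_λ is the size of the *largest* Jordan block for λ (equivalently, the smallest k with (A − λI)^k v = 0 for every generalised eigenvector v of λ).

  λ = 6: largest Jordan block has size 3, contributing (x − 6)^3

So m_A(x) = (x - 6)^3 = x^3 - 18*x^2 + 108*x - 216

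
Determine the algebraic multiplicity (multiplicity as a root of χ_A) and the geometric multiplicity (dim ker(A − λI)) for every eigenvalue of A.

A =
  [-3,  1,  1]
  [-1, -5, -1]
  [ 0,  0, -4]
λ = -4: alg = 3, geom = 2

Step 1 — factor the characteristic polynomial to read off the algebraic multiplicities:
  χ_A(x) = (x + 4)^3

Step 2 — compute geometric multiplicities via the rank-nullity identity g(λ) = n − rank(A − λI):
  rank(A − (-4)·I) = 1, so dim ker(A − (-4)·I) = n − 1 = 2

Summary:
  λ = -4: algebraic multiplicity = 3, geometric multiplicity = 2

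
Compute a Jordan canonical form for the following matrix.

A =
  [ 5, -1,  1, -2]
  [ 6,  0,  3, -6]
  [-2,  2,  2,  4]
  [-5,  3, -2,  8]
J_1(3) ⊕ J_2(4) ⊕ J_1(4)

The characteristic polynomial is
  det(x·I − A) = x^4 - 15*x^3 + 84*x^2 - 208*x + 192 = (x - 4)^3*(x - 3)

Eigenvalues and multiplicities (the geometric multiplicity of λ is n − rank(A − λI), which equals the number of Jordan blocks for λ):
  λ = 3: algebraic multiplicity = 1, geometric multiplicity = 1
  λ = 4: algebraic multiplicity = 3, geometric multiplicity = 2

Determining the block sizes for each eigenvalue:
  λ = 3: one block (gm = 1), so the single block has size am = 1 → block sizes [1]
  λ = 4: 2 blocks summing to 3 forces exactly one block of size 2 and the rest size 1 → block sizes [2, 1]

Assembling the blocks gives a Jordan form
J =
  [3, 0, 0, 0]
  [0, 4, 1, 0]
  [0, 0, 4, 0]
  [0, 0, 0, 4]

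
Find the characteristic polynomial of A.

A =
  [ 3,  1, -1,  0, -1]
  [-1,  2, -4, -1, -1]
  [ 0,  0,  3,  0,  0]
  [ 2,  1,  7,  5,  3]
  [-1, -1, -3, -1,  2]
x^5 - 15*x^4 + 90*x^3 - 270*x^2 + 405*x - 243

Expanding det(x·I − A) (e.g. by cofactor expansion or by noting that A is similar to its Jordan form J, which has the same characteristic polynomial as A) gives
  χ_A(x) = x^5 - 15*x^4 + 90*x^3 - 270*x^2 + 405*x - 243
which factors as (x - 3)^5. The eigenvalues (with algebraic multiplicities) are λ = 3 with multiplicity 5.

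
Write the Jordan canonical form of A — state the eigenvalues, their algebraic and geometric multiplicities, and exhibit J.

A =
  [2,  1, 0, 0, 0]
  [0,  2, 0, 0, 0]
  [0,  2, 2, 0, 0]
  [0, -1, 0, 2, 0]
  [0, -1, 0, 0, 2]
J_2(2) ⊕ J_1(2) ⊕ J_1(2) ⊕ J_1(2)

The characteristic polynomial is
  det(x·I − A) = x^5 - 10*x^4 + 40*x^3 - 80*x^2 + 80*x - 32 = (x - 2)^5

Eigenvalues and multiplicities (the geometric multiplicity of λ is n − rank(A − λI), which equals the number of Jordan blocks for λ):
  λ = 2: algebraic multiplicity = 5, geometric multiplicity = 4

Determining the block sizes for each eigenvalue:
  λ = 2: 4 blocks summing to 5 forces exactly one block of size 2 and the rest size 1 → block sizes [2, 1, 1, 1]

Assembling the blocks gives a Jordan form
J =
  [2, 1, 0, 0, 0]
  [0, 2, 0, 0, 0]
  [0, 0, 2, 0, 0]
  [0, 0, 0, 2, 0]
  [0, 0, 0, 0, 2]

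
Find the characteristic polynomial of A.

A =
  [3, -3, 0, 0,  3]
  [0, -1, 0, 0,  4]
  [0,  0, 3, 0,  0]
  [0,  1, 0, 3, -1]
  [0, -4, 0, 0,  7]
x^5 - 15*x^4 + 90*x^3 - 270*x^2 + 405*x - 243

Expanding det(x·I − A) (e.g. by cofactor expansion or by noting that A is similar to its Jordan form J, which has the same characteristic polynomial as A) gives
  χ_A(x) = x^5 - 15*x^4 + 90*x^3 - 270*x^2 + 405*x - 243
which factors as (x - 3)^5. The eigenvalues (with algebraic multiplicities) are λ = 3 with multiplicity 5.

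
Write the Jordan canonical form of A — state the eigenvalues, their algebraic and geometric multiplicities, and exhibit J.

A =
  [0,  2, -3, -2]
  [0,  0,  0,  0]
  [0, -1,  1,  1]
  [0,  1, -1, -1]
J_3(0) ⊕ J_1(0)

The characteristic polynomial is
  det(x·I − A) = x^4

Eigenvalues and multiplicities (the geometric multiplicity of λ is n − rank(A − λI), which equals the number of Jordan blocks for λ):
  λ = 0: algebraic multiplicity = 4, geometric multiplicity = 2

Determining the block sizes for each eigenvalue:
  λ = 0: with am = 4 and gm = 2, the partition is not yet determined (e.g. several partitions of 4 into 2 parts exist). Let N = A − (0)·I. Computing rank(N^1) = 2, rank(N^2) = 1, rank(N^3) = 0; the number of blocks of size ≥ j is rank(N^{j−1}) − rank(N^j), giving [2, 1, 1]. So we have 1 block(s) of size 3, 1 block(s) of size 1 → block sizes [3, 1]

Assembling the blocks gives a Jordan form
J =
  [0, 1, 0, 0]
  [0, 0, 1, 0]
  [0, 0, 0, 0]
  [0, 0, 0, 0]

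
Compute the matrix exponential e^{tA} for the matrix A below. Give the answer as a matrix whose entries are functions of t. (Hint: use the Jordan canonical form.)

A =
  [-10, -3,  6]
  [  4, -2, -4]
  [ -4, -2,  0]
e^{tA} =
  [-6*t*exp(-4*t) + exp(-4*t), -3*t*exp(-4*t), 6*t*exp(-4*t)]
  [4*t*exp(-4*t), 2*t*exp(-4*t) + exp(-4*t), -4*t*exp(-4*t)]
  [-4*t*exp(-4*t), -2*t*exp(-4*t), 4*t*exp(-4*t) + exp(-4*t)]

Strategy: write A = P · J · P⁻¹ where J is a Jordan canonical form, so e^{tA} = P · e^{tJ} · P⁻¹, and e^{tJ} can be computed block-by-block.

A has Jordan form
J =
  [-4,  1,  0]
  [ 0, -4,  0]
  [ 0,  0, -4]
(up to reordering of blocks).

Per-block formulas:
  For a 2×2 Jordan block J_2(-4): exp(t · J_2(-4)) = e^(-4t)·(I + t·N), where N is the 2×2 nilpotent shift.
  For a 1×1 block at λ = -4: exp(t · [-4]) = [e^(-4t)].

After assembling e^{tJ} and conjugating by P, we get:

e^{tA} =
  [-6*t*exp(-4*t) + exp(-4*t), -3*t*exp(-4*t), 6*t*exp(-4*t)]
  [4*t*exp(-4*t), 2*t*exp(-4*t) + exp(-4*t), -4*t*exp(-4*t)]
  [-4*t*exp(-4*t), -2*t*exp(-4*t), 4*t*exp(-4*t) + exp(-4*t)]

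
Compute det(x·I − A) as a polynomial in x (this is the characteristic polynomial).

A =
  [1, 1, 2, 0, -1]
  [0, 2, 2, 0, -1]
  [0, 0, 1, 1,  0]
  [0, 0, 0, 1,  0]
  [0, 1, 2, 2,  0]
x^5 - 5*x^4 + 10*x^3 - 10*x^2 + 5*x - 1

Expanding det(x·I − A) (e.g. by cofactor expansion or by noting that A is similar to its Jordan form J, which has the same characteristic polynomial as A) gives
  χ_A(x) = x^5 - 5*x^4 + 10*x^3 - 10*x^2 + 5*x - 1
which factors as (x - 1)^5. The eigenvalues (with algebraic multiplicities) are λ = 1 with multiplicity 5.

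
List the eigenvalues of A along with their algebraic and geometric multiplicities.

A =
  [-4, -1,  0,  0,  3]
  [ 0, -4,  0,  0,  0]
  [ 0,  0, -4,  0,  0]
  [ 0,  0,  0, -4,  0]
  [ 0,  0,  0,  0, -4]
λ = -4: alg = 5, geom = 4

Step 1 — factor the characteristic polynomial to read off the algebraic multiplicities:
  χ_A(x) = (x + 4)^5

Step 2 — compute geometric multiplicities via the rank-nullity identity g(λ) = n − rank(A − λI):
  rank(A − (-4)·I) = 1, so dim ker(A − (-4)·I) = n − 1 = 4

Summary:
  λ = -4: algebraic multiplicity = 5, geometric multiplicity = 4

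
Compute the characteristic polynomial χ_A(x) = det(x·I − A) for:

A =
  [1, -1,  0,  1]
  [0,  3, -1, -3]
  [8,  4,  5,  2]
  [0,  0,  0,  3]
x^4 - 12*x^3 + 54*x^2 - 108*x + 81

Expanding det(x·I − A) (e.g. by cofactor expansion or by noting that A is similar to its Jordan form J, which has the same characteristic polynomial as A) gives
  χ_A(x) = x^4 - 12*x^3 + 54*x^2 - 108*x + 81
which factors as (x - 3)^4. The eigenvalues (with algebraic multiplicities) are λ = 3 with multiplicity 4.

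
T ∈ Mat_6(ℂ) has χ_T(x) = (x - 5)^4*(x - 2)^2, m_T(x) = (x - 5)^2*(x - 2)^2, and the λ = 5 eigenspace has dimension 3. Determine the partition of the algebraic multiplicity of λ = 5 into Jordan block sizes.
Block sizes for λ = 5: [2, 1, 1]

Step 1 — from the characteristic polynomial, algebraic multiplicity of λ = 5 is 4. From dim ker(T − (5)·I) = 3, there are exactly 3 Jordan blocks for λ = 5.
Step 2 — from the minimal polynomial, the factor (x − 5)^2 tells us the largest block for λ = 5 has size 2.
Step 3 — with total size 4, 3 blocks, and largest block 2, the block sizes (in nonincreasing order) are [2, 1, 1].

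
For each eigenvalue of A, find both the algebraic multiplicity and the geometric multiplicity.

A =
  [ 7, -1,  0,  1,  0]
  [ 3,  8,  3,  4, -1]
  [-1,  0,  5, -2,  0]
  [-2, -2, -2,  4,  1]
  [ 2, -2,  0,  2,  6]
λ = 6: alg = 5, geom = 2

Step 1 — factor the characteristic polynomial to read off the algebraic multiplicities:
  χ_A(x) = (x - 6)^5

Step 2 — compute geometric multiplicities via the rank-nullity identity g(λ) = n − rank(A − λI):
  rank(A − (6)·I) = 3, so dim ker(A − (6)·I) = n − 3 = 2

Summary:
  λ = 6: algebraic multiplicity = 5, geometric multiplicity = 2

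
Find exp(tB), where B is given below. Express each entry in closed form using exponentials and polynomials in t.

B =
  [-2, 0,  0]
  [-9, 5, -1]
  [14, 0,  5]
e^{tB} =
  [exp(-2*t), 0, 0]
  [-2*t*exp(5*t) - exp(5*t) + exp(-2*t), exp(5*t), -t*exp(5*t)]
  [2*exp(5*t) - 2*exp(-2*t), 0, exp(5*t)]

Strategy: write B = P · J · P⁻¹ where J is a Jordan canonical form, so e^{tB} = P · e^{tJ} · P⁻¹, and e^{tJ} can be computed block-by-block.

B has Jordan form
J =
  [-2, 0, 0]
  [ 0, 5, 1]
  [ 0, 0, 5]
(up to reordering of blocks).

Per-block formulas:
  For a 1×1 block at λ = -2: exp(t · [-2]) = [e^(-2t)].
  For a 2×2 Jordan block J_2(5): exp(t · J_2(5)) = e^(5t)·(I + t·N), where N is the 2×2 nilpotent shift.

After assembling e^{tJ} and conjugating by P, we get:

e^{tB} =
  [exp(-2*t), 0, 0]
  [-2*t*exp(5*t) - exp(5*t) + exp(-2*t), exp(5*t), -t*exp(5*t)]
  [2*exp(5*t) - 2*exp(-2*t), 0, exp(5*t)]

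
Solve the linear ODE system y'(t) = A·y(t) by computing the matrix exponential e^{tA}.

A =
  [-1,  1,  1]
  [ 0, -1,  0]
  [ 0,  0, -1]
e^{tA} =
  [exp(-t), t*exp(-t), t*exp(-t)]
  [0, exp(-t), 0]
  [0, 0, exp(-t)]

Strategy: write A = P · J · P⁻¹ where J is a Jordan canonical form, so e^{tA} = P · e^{tJ} · P⁻¹, and e^{tJ} can be computed block-by-block.

A has Jordan form
J =
  [-1,  1,  0]
  [ 0, -1,  0]
  [ 0,  0, -1]
(up to reordering of blocks).

Per-block formulas:
  For a 1×1 block at λ = -1: exp(t · [-1]) = [e^(-1t)].
  For a 2×2 Jordan block J_2(-1): exp(t · J_2(-1)) = e^(-1t)·(I + t·N), where N is the 2×2 nilpotent shift.

After assembling e^{tJ} and conjugating by P, we get:

e^{tA} =
  [exp(-t), t*exp(-t), t*exp(-t)]
  [0, exp(-t), 0]
  [0, 0, exp(-t)]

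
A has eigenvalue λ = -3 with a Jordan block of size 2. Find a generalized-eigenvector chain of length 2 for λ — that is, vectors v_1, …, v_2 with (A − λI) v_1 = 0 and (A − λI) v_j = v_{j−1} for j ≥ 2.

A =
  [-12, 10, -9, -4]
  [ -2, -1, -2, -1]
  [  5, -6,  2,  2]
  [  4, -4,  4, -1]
A Jordan chain for λ = -3 of length 2:
v_1 = (-9, -2, 5, 4)ᵀ
v_2 = (1, 0, 0, 0)ᵀ

Let N = A − (-3)·I. We want v_2 with N^2 v_2 = 0 but N^1 v_2 ≠ 0; then v_{j-1} := N · v_j for j = 2, …, 2.

Pick v_2 = (1, 0, 0, 0)ᵀ.
Then v_1 = N · v_2 = (-9, -2, 5, 4)ᵀ.

Sanity check: (A − (-3)·I) v_1 = (0, 0, 0, 0)ᵀ = 0. ✓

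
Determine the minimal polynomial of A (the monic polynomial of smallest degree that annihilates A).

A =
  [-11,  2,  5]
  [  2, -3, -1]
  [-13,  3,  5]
x^3 + 9*x^2 + 27*x + 27

The characteristic polynomial is χ_A(x) = (x + 3)^3, so the eigenvalues are known. The minimal polynomial is
  m_A(x) = Π_λ (x − λ)^{k_λ}
where k_λ is the size of the *largest* Jordan block for λ (equivalently, the smallest k with (A − λI)^k v = 0 for every generalised eigenvector v of λ).

  λ = -3: largest Jordan block has size 3, contributing (x + 3)^3

So m_A(x) = (x + 3)^3 = x^3 + 9*x^2 + 27*x + 27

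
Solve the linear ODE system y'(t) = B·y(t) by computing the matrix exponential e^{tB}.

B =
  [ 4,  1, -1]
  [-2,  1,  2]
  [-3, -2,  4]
e^{tB} =
  [t^2*exp(3*t) + t*exp(3*t) + exp(3*t), t^2*exp(3*t)/2 + t*exp(3*t), -t*exp(3*t)]
  [-2*t^2*exp(3*t) - 2*t*exp(3*t), -t^2*exp(3*t) - 2*t*exp(3*t) + exp(3*t), 2*t*exp(3*t)]
  [-t^2*exp(3*t) - 3*t*exp(3*t), -t^2*exp(3*t)/2 - 2*t*exp(3*t), t*exp(3*t) + exp(3*t)]

Strategy: write B = P · J · P⁻¹ where J is a Jordan canonical form, so e^{tB} = P · e^{tJ} · P⁻¹, and e^{tJ} can be computed block-by-block.

B has Jordan form
J =
  [3, 1, 0]
  [0, 3, 1]
  [0, 0, 3]
(up to reordering of blocks).

Per-block formulas:
  For a 3×3 Jordan block J_3(3): exp(t · J_3(3)) = e^(3t)·(I + t·N + (t^2/2)·N^2), where N is the 3×3 nilpotent shift.

After assembling e^{tJ} and conjugating by P, we get:

e^{tB} =
  [t^2*exp(3*t) + t*exp(3*t) + exp(3*t), t^2*exp(3*t)/2 + t*exp(3*t), -t*exp(3*t)]
  [-2*t^2*exp(3*t) - 2*t*exp(3*t), -t^2*exp(3*t) - 2*t*exp(3*t) + exp(3*t), 2*t*exp(3*t)]
  [-t^2*exp(3*t) - 3*t*exp(3*t), -t^2*exp(3*t)/2 - 2*t*exp(3*t), t*exp(3*t) + exp(3*t)]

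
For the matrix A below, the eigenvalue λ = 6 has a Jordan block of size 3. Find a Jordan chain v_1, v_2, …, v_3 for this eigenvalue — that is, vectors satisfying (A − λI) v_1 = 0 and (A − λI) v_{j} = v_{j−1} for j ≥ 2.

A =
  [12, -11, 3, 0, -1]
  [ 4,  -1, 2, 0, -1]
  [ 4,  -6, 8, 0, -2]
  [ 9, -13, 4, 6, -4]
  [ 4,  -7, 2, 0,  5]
A Jordan chain for λ = 6 of length 3:
v_1 = (0, 0, 0, 2, 0)ᵀ
v_2 = (6, 4, 4, 9, 4)ᵀ
v_3 = (1, 0, 0, 0, 0)ᵀ

Let N = A − (6)·I. We want v_3 with N^3 v_3 = 0 but N^2 v_3 ≠ 0; then v_{j-1} := N · v_j for j = 3, …, 2.

Pick v_3 = (1, 0, 0, 0, 0)ᵀ.
Then v_2 = N · v_3 = (6, 4, 4, 9, 4)ᵀ.
Then v_1 = N · v_2 = (0, 0, 0, 2, 0)ᵀ.

Sanity check: (A − (6)·I) v_1 = (0, 0, 0, 0, 0)ᵀ = 0. ✓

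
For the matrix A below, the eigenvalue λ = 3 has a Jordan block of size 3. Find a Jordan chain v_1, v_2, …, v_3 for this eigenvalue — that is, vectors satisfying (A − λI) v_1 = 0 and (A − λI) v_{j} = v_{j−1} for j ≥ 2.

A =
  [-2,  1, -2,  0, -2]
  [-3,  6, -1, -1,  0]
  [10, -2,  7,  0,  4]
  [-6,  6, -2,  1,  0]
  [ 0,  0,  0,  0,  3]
A Jordan chain for λ = 3 of length 3:
v_1 = (2, 2, -4, 4, 0)ᵀ
v_2 = (-5, -3, 10, -6, 0)ᵀ
v_3 = (1, 0, 0, 0, 0)ᵀ

Let N = A − (3)·I. We want v_3 with N^3 v_3 = 0 but N^2 v_3 ≠ 0; then v_{j-1} := N · v_j for j = 3, …, 2.

Pick v_3 = (1, 0, 0, 0, 0)ᵀ.
Then v_2 = N · v_3 = (-5, -3, 10, -6, 0)ᵀ.
Then v_1 = N · v_2 = (2, 2, -4, 4, 0)ᵀ.

Sanity check: (A − (3)·I) v_1 = (0, 0, 0, 0, 0)ᵀ = 0. ✓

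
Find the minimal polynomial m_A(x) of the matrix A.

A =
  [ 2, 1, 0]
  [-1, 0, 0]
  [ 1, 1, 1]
x^2 - 2*x + 1

The characteristic polynomial is χ_A(x) = (x - 1)^3, so the eigenvalues are known. The minimal polynomial is
  m_A(x) = Π_λ (x − λ)^{k_λ}
where k_λ is the size of the *largest* Jordan block for λ (equivalently, the smallest k with (A − λI)^k v = 0 for every generalised eigenvector v of λ).

  λ = 1: largest Jordan block has size 2, contributing (x − 1)^2

So m_A(x) = (x - 1)^2 = x^2 - 2*x + 1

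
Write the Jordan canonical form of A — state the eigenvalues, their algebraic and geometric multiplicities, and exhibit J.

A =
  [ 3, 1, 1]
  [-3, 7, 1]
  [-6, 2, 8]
J_2(6) ⊕ J_1(6)

The characteristic polynomial is
  det(x·I − A) = x^3 - 18*x^2 + 108*x - 216 = (x - 6)^3

Eigenvalues and multiplicities (the geometric multiplicity of λ is n − rank(A − λI), which equals the number of Jordan blocks for λ):
  λ = 6: algebraic multiplicity = 3, geometric multiplicity = 2

Determining the block sizes for each eigenvalue:
  λ = 6: 2 blocks summing to 3 forces exactly one block of size 2 and the rest size 1 → block sizes [2, 1]

Assembling the blocks gives a Jordan form
J =
  [6, 1, 0]
  [0, 6, 0]
  [0, 0, 6]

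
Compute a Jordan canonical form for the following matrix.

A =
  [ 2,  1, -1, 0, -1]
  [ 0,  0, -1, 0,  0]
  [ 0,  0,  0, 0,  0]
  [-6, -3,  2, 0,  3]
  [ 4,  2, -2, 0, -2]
J_3(0) ⊕ J_1(0) ⊕ J_1(0)

The characteristic polynomial is
  det(x·I − A) = x^5

Eigenvalues and multiplicities (the geometric multiplicity of λ is n − rank(A − λI), which equals the number of Jordan blocks for λ):
  λ = 0: algebraic multiplicity = 5, geometric multiplicity = 3

Determining the block sizes for each eigenvalue:
  λ = 0: with am = 5 and gm = 3, the partition is not yet determined (e.g. several partitions of 5 into 3 parts exist). Let N = A − (0)·I. Computing rank(N^1) = 2, rank(N^2) = 1, rank(N^3) = 0; the number of blocks of size ≥ j is rank(N^{j−1}) − rank(N^j), giving [3, 1, 1]. So we have 1 block(s) of size 3, 2 block(s) of size 1 → block sizes [3, 1, 1]

Assembling the blocks gives a Jordan form
J =
  [0, 1, 0, 0, 0]
  [0, 0, 1, 0, 0]
  [0, 0, 0, 0, 0]
  [0, 0, 0, 0, 0]
  [0, 0, 0, 0, 0]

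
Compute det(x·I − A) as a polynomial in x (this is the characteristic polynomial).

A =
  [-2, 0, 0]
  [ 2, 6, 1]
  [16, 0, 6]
x^3 - 10*x^2 + 12*x + 72

Expanding det(x·I − A) (e.g. by cofactor expansion or by noting that A is similar to its Jordan form J, which has the same characteristic polynomial as A) gives
  χ_A(x) = x^3 - 10*x^2 + 12*x + 72
which factors as (x - 6)^2*(x + 2). The eigenvalues (with algebraic multiplicities) are λ = -2 with multiplicity 1, λ = 6 with multiplicity 2.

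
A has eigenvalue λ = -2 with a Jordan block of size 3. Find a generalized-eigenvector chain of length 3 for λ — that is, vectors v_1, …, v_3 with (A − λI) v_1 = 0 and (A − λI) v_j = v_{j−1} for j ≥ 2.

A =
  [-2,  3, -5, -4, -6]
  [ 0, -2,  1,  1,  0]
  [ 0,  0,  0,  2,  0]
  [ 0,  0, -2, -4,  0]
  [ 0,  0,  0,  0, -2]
A Jordan chain for λ = -2 of length 3:
v_1 = (1, 0, 0, 0, 0)ᵀ
v_2 = (-5, 1, 2, -2, 0)ᵀ
v_3 = (0, 0, 1, 0, 0)ᵀ

Let N = A − (-2)·I. We want v_3 with N^3 v_3 = 0 but N^2 v_3 ≠ 0; then v_{j-1} := N · v_j for j = 3, …, 2.

Pick v_3 = (0, 0, 1, 0, 0)ᵀ.
Then v_2 = N · v_3 = (-5, 1, 2, -2, 0)ᵀ.
Then v_1 = N · v_2 = (1, 0, 0, 0, 0)ᵀ.

Sanity check: (A − (-2)·I) v_1 = (0, 0, 0, 0, 0)ᵀ = 0. ✓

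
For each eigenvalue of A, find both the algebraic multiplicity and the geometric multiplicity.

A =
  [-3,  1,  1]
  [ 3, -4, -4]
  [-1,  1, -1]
λ = -3: alg = 2, geom = 1; λ = -2: alg = 1, geom = 1

Step 1 — factor the characteristic polynomial to read off the algebraic multiplicities:
  χ_A(x) = (x + 2)*(x + 3)^2

Step 2 — compute geometric multiplicities via the rank-nullity identity g(λ) = n − rank(A − λI):
  rank(A − (-3)·I) = 2, so dim ker(A − (-3)·I) = n − 2 = 1
  rank(A − (-2)·I) = 2, so dim ker(A − (-2)·I) = n − 2 = 1

Summary:
  λ = -3: algebraic multiplicity = 2, geometric multiplicity = 1
  λ = -2: algebraic multiplicity = 1, geometric multiplicity = 1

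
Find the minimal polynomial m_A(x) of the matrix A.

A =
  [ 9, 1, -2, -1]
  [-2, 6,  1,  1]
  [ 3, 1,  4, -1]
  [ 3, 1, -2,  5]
x^3 - 18*x^2 + 108*x - 216

The characteristic polynomial is χ_A(x) = (x - 6)^4, so the eigenvalues are known. The minimal polynomial is
  m_A(x) = Π_λ (x − λ)^{k_λ}
where k_λ is the size of the *largest* Jordan block for λ (equivalently, the smallest k with (A − λI)^k v = 0 for every generalised eigenvector v of λ).

  λ = 6: largest Jordan block has size 3, contributing (x − 6)^3

So m_A(x) = (x - 6)^3 = x^3 - 18*x^2 + 108*x - 216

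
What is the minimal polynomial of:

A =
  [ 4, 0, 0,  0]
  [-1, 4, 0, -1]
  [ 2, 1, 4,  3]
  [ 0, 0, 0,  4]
x^3 - 12*x^2 + 48*x - 64

The characteristic polynomial is χ_A(x) = (x - 4)^4, so the eigenvalues are known. The minimal polynomial is
  m_A(x) = Π_λ (x − λ)^{k_λ}
where k_λ is the size of the *largest* Jordan block for λ (equivalently, the smallest k with (A − λI)^k v = 0 for every generalised eigenvector v of λ).

  λ = 4: largest Jordan block has size 3, contributing (x − 4)^3

So m_A(x) = (x - 4)^3 = x^3 - 12*x^2 + 48*x - 64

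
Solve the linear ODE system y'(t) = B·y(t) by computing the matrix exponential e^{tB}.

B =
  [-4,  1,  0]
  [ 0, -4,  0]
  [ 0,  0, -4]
e^{tB} =
  [exp(-4*t), t*exp(-4*t), 0]
  [0, exp(-4*t), 0]
  [0, 0, exp(-4*t)]

Strategy: write B = P · J · P⁻¹ where J is a Jordan canonical form, so e^{tB} = P · e^{tJ} · P⁻¹, and e^{tJ} can be computed block-by-block.

B has Jordan form
J =
  [-4,  1,  0]
  [ 0, -4,  0]
  [ 0,  0, -4]
(up to reordering of blocks).

Per-block formulas:
  For a 1×1 block at λ = -4: exp(t · [-4]) = [e^(-4t)].
  For a 2×2 Jordan block J_2(-4): exp(t · J_2(-4)) = e^(-4t)·(I + t·N), where N is the 2×2 nilpotent shift.

After assembling e^{tJ} and conjugating by P, we get:

e^{tB} =
  [exp(-4*t), t*exp(-4*t), 0]
  [0, exp(-4*t), 0]
  [0, 0, exp(-4*t)]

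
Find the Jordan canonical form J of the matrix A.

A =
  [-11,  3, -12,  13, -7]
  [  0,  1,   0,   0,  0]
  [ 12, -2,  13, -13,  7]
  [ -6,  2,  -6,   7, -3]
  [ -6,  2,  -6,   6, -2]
J_2(1) ⊕ J_2(1) ⊕ J_1(4)

The characteristic polynomial is
  det(x·I − A) = x^5 - 8*x^4 + 22*x^3 - 28*x^2 + 17*x - 4 = (x - 4)*(x - 1)^4

Eigenvalues and multiplicities (the geometric multiplicity of λ is n − rank(A − λI), which equals the number of Jordan blocks for λ):
  λ = 1: algebraic multiplicity = 4, geometric multiplicity = 2
  λ = 4: algebraic multiplicity = 1, geometric multiplicity = 1

Determining the block sizes for each eigenvalue:
  λ = 1: with am = 4 and gm = 2, the partition is not yet determined (e.g. several partitions of 4 into 2 parts exist). Let N = A − (1)·I. Computing rank(N^1) = 3, rank(N^2) = 1; the number of blocks of size ≥ j is rank(N^{j−1}) − rank(N^j), giving [2, 2]. So we have 2 block(s) of size 2 → block sizes [2, 2]
  λ = 4: one block (gm = 1), so the single block has size am = 1 → block sizes [1]

Assembling the blocks gives a Jordan form
J =
  [1, 1, 0, 0, 0]
  [0, 1, 0, 0, 0]
  [0, 0, 1, 1, 0]
  [0, 0, 0, 1, 0]
  [0, 0, 0, 0, 4]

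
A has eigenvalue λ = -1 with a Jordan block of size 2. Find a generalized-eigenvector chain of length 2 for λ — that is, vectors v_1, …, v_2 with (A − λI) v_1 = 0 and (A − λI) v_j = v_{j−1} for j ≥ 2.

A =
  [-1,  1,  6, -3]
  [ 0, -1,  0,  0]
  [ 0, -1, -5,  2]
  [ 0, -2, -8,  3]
A Jordan chain for λ = -1 of length 2:
v_1 = (1, 0, -1, -2)ᵀ
v_2 = (0, 1, 0, 0)ᵀ

Let N = A − (-1)·I. We want v_2 with N^2 v_2 = 0 but N^1 v_2 ≠ 0; then v_{j-1} := N · v_j for j = 2, …, 2.

Pick v_2 = (0, 1, 0, 0)ᵀ.
Then v_1 = N · v_2 = (1, 0, -1, -2)ᵀ.

Sanity check: (A − (-1)·I) v_1 = (0, 0, 0, 0)ᵀ = 0. ✓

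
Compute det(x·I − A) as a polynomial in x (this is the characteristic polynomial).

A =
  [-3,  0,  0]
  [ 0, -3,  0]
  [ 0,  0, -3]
x^3 + 9*x^2 + 27*x + 27

Expanding det(x·I − A) (e.g. by cofactor expansion or by noting that A is similar to its Jordan form J, which has the same characteristic polynomial as A) gives
  χ_A(x) = x^3 + 9*x^2 + 27*x + 27
which factors as (x + 3)^3. The eigenvalues (with algebraic multiplicities) are λ = -3 with multiplicity 3.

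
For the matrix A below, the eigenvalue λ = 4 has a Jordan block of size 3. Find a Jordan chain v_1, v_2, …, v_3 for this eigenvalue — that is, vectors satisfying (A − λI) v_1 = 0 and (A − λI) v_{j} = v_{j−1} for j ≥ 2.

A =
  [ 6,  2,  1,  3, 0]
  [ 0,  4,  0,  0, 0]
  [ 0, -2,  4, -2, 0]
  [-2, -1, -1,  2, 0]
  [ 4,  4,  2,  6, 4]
A Jordan chain for λ = 4 of length 3:
v_1 = (-2, 0, 4, 0, -4)ᵀ
v_2 = (2, 0, 0, -2, 4)ᵀ
v_3 = (1, 0, 0, 0, 0)ᵀ

Let N = A − (4)·I. We want v_3 with N^3 v_3 = 0 but N^2 v_3 ≠ 0; then v_{j-1} := N · v_j for j = 3, …, 2.

Pick v_3 = (1, 0, 0, 0, 0)ᵀ.
Then v_2 = N · v_3 = (2, 0, 0, -2, 4)ᵀ.
Then v_1 = N · v_2 = (-2, 0, 4, 0, -4)ᵀ.

Sanity check: (A − (4)·I) v_1 = (0, 0, 0, 0, 0)ᵀ = 0. ✓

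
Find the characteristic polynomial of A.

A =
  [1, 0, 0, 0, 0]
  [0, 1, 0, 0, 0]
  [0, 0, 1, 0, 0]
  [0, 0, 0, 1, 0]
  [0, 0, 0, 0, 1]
x^5 - 5*x^4 + 10*x^3 - 10*x^2 + 5*x - 1

Expanding det(x·I − A) (e.g. by cofactor expansion or by noting that A is similar to its Jordan form J, which has the same characteristic polynomial as A) gives
  χ_A(x) = x^5 - 5*x^4 + 10*x^3 - 10*x^2 + 5*x - 1
which factors as (x - 1)^5. The eigenvalues (with algebraic multiplicities) are λ = 1 with multiplicity 5.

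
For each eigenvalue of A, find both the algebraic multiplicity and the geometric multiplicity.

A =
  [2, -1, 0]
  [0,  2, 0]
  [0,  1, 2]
λ = 2: alg = 3, geom = 2

Step 1 — factor the characteristic polynomial to read off the algebraic multiplicities:
  χ_A(x) = (x - 2)^3

Step 2 — compute geometric multiplicities via the rank-nullity identity g(λ) = n − rank(A − λI):
  rank(A − (2)·I) = 1, so dim ker(A − (2)·I) = n − 1 = 2

Summary:
  λ = 2: algebraic multiplicity = 3, geometric multiplicity = 2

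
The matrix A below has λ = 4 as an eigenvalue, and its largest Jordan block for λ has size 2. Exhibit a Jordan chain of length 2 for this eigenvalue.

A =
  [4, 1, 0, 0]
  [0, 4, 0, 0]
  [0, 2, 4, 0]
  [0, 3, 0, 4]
A Jordan chain for λ = 4 of length 2:
v_1 = (1, 0, 2, 3)ᵀ
v_2 = (0, 1, 0, 0)ᵀ

Let N = A − (4)·I. We want v_2 with N^2 v_2 = 0 but N^1 v_2 ≠ 0; then v_{j-1} := N · v_j for j = 2, …, 2.

Pick v_2 = (0, 1, 0, 0)ᵀ.
Then v_1 = N · v_2 = (1, 0, 2, 3)ᵀ.

Sanity check: (A − (4)·I) v_1 = (0, 0, 0, 0)ᵀ = 0. ✓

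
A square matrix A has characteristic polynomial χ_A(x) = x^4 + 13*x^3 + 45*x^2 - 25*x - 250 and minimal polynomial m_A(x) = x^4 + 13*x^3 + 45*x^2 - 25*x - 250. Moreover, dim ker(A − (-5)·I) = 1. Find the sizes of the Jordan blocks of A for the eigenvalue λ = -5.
Block sizes for λ = -5: [3]

Step 1 — from the characteristic polynomial, algebraic multiplicity of λ = -5 is 3. From dim ker(A − (-5)·I) = 1, there are exactly 1 Jordan blocks for λ = -5.
Step 2 — from the minimal polynomial, the factor (x + 5)^3 tells us the largest block for λ = -5 has size 3.
Step 3 — with total size 3, 1 blocks, and largest block 3, the block sizes (in nonincreasing order) are [3].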